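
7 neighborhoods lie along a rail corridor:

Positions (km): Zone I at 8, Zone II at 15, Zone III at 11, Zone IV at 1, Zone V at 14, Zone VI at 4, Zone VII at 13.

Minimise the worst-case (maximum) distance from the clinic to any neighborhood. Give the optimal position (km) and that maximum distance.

location 8, max distance 7

The 1-center on a line is the midpoint of the two extreme points: leftmost at 1, rightmost at 15.
Optimal location = (1 + 15)/2 = 8; maximum distance = (15 − 1)/2 = 7.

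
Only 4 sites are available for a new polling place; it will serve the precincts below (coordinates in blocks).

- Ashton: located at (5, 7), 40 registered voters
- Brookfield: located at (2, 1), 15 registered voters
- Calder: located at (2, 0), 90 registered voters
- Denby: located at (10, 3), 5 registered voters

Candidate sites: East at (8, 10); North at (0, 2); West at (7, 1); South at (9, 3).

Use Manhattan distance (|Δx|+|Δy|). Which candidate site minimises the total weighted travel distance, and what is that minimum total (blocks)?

North, total 860 blocks

Total weighted distance at each candidate:
  East (8, 10): total = 1950
  North (0, 2): total = 860
  West (7, 1): total = 960
  South (9, 3): total = 1360
Minimum is at North with total 860 blocks.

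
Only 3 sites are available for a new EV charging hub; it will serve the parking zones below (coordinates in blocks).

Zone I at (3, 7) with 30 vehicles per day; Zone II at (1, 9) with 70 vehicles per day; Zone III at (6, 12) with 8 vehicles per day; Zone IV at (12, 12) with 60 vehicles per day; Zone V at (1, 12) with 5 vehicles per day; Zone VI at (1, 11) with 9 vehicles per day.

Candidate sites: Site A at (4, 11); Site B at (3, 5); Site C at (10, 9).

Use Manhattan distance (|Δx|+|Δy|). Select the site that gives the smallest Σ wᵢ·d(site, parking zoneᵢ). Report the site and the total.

Total weighted distance at each candidate:
  Site A (4, 11): total = 1111
  Site B (3, 5): total = 1637
  Site C (10, 9): total = 1415
Minimum is at Site A with total 1111 blocks.

Site A, total 1111 blocks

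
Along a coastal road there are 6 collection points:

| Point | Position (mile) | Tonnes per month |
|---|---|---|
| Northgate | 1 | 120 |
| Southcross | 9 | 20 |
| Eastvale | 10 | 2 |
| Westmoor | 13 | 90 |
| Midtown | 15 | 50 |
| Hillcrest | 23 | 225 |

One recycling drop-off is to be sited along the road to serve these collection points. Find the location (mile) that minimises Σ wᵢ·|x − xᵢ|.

x = 15

For a sum of weighted absolute distances on a line, the optimum is the weighted median (not the mean). Total weight W = 507; half-weight = 253.5.
Sort by position and accumulate weight:
  mile 1 (Northgate, w=120) → cum 120
  mile 9 (Southcross, w=20) → cum 140
  mile 10 (Eastvale, w=2) → cum 142
  mile 13 (Westmoor, w=90) → cum 232
  mile 15 (Midtown, w=50) → cum 282  ≥ 253.5 → median here
  mile 23 (Hillcrest, w=225) → cum 507
Optimal location: mile 15.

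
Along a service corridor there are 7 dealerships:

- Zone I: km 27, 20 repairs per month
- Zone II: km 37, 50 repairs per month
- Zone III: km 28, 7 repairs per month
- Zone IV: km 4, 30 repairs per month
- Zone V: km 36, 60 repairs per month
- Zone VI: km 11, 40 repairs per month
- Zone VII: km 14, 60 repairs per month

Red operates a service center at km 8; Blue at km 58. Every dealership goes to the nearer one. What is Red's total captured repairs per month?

157

The indifferent point is the midpoint (8+58)/2 = 33; dealerships left of it (closer to Red at 8) go to Red, those right go to Blue.
  Zone IV at 4 (w=30) → Red
  Zone VI at 11 (w=40) → Red
  Zone VII at 14 (w=60) → Red
  Zone I at 27 (w=20) → Red
  Zone III at 28 (w=7) → Red
  Zone V at 36 (w=60) → Blue
  Zone II at 37 (w=50) → Blue
Red captures 157; Blue captures 110.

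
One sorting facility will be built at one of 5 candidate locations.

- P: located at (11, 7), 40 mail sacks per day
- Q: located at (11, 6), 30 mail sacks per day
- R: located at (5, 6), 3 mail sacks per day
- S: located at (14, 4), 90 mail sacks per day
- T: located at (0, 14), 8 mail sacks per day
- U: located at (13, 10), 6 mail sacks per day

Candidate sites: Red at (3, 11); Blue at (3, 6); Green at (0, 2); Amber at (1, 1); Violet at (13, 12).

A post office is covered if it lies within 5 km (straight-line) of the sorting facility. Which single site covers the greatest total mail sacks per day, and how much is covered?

Coverage radius r = 5 km; a point is covered iff (Δx)²+(Δy)² ≤ 5² = 25.
  Red (3, 11): covers {T} → 8
  Blue (3, 6): covers {R} → 3
  Green (0, 2): covers {none} → 0
  Amber (1, 1): covers {none} → 0
  Violet (13, 12): covers {U} → 6
Maximum coverage at Red: 8 mail sacks per day.

Red, covering 8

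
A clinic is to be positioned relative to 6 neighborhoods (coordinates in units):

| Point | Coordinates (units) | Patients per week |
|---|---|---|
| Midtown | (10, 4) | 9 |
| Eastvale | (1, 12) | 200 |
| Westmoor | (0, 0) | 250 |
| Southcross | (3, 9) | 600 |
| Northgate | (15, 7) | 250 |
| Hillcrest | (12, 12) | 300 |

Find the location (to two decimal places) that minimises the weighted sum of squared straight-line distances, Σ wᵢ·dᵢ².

(5.87, 8.20)

The minimiser of Σwᵢ‖p−pᵢ‖² is the weighted centroid p* = (Σwᵢpᵢ)/(Σwᵢ).
Σwᵢ = 1609.
Σwᵢxᵢ = 9·10 + 200·1 + 250·0 + 600·3 + 250·15 + 300·12 = 9440.
Σwᵢyᵢ = 9·4 + 200·12 + 250·0 + 600·9 + 250·7 + 300·12 = 13186.
x* = 9440/1609 = 5.87, y* = 13186/1609 = 8.20.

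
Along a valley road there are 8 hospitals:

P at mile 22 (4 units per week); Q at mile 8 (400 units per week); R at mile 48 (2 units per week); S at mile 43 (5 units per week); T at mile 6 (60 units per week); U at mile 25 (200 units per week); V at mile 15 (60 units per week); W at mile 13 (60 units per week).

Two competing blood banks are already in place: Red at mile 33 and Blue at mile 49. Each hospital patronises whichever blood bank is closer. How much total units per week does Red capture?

The indifferent point is the midpoint (33+49)/2 = 41; hospitals left of it (closer to Red at 33) go to Red, those right go to Blue.
  T at 6 (w=60) → Red
  Q at 8 (w=400) → Red
  W at 13 (w=60) → Red
  V at 15 (w=60) → Red
  P at 22 (w=4) → Red
  U at 25 (w=200) → Red
  S at 43 (w=5) → Blue
  R at 48 (w=2) → Blue
Red captures 784; Blue captures 7.

784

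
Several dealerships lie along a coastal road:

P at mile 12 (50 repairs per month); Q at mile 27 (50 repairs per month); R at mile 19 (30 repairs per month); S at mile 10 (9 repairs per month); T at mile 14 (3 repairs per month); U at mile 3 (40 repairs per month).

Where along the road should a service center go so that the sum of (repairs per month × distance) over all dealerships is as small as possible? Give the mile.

For a sum of weighted absolute distances on a line, the optimum is the weighted median (not the mean). Total weight W = 182; half-weight = 91.
Sort by position and accumulate weight:
  mile 3 (U, w=40) → cum 40
  mile 10 (S, w=9) → cum 49
  mile 12 (P, w=50) → cum 99  ≥ 91 → median here
  mile 14 (T, w=3) → cum 102
  mile 19 (R, w=30) → cum 132
  mile 27 (Q, w=50) → cum 182
Optimal location: mile 12.

x = 12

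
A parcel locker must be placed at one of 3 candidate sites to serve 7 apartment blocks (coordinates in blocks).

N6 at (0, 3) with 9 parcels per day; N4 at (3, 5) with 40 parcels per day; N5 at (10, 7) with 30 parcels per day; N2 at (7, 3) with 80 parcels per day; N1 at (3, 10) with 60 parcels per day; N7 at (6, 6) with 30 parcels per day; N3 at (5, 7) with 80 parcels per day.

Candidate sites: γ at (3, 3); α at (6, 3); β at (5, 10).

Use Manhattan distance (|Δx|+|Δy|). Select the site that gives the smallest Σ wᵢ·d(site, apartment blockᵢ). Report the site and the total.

Total weighted distance at each candidate:
  γ (3, 3): total = 1837
  α (6, 3): total = 1664
  β (5, 10): total = 1858
Minimum is at α with total 1664 blocks.

α, total 1664 blocks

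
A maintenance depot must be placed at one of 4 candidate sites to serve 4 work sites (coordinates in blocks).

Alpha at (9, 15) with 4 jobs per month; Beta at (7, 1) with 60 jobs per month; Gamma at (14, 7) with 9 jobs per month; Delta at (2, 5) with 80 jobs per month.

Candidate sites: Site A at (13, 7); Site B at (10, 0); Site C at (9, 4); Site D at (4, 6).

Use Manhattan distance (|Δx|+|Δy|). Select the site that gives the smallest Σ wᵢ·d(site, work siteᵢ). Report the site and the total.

Site D, total 875 blocks

Total weighted distance at each candidate:
  Site A (13, 7): total = 1817
  Site B (10, 0): total = 1443
  Site C (9, 4): total = 1056
  Site D (4, 6): total = 875
Minimum is at Site D with total 875 blocks.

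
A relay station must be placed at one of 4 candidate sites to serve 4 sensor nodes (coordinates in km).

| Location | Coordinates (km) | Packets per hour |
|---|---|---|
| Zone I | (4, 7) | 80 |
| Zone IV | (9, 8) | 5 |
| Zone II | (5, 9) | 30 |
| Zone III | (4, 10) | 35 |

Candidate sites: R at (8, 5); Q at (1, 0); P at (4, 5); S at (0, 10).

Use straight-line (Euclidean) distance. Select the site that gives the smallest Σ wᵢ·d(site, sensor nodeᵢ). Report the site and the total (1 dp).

P, total 487.8 km

Total weighted distance at each candidate:
  R (8, 5): total = 747.7
  Q (1, 0): total = 1326.7
  P (4, 5): total = 487.8
  S (0, 10): total = 739.1
Minimum is at P with total 487.8 km.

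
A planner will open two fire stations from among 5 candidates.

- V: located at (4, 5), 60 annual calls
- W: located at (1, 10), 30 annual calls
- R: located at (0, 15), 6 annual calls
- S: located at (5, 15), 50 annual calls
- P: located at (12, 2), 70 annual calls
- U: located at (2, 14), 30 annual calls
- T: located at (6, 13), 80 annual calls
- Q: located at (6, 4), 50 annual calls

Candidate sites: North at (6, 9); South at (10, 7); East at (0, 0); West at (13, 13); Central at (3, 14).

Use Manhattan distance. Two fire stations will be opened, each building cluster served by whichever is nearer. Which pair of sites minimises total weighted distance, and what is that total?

{South, Central}, total 2024

Evaluate every pair (each demand assigned to the nearer of the two):
  {South, Central}: total = 2024
  {North, Central}: total = 2224
  {North, South}: total = 2292
  {North, West}: total = 2642
  {North, East}: total = 2712
  {East, Central}: total = 2724
  {West, Central}: total = 2794
  {South, West}: total = 3190
  {South, East}: total = 3640
  {East, West}: total = 3720
Best pair: {South, Central} with total 2024.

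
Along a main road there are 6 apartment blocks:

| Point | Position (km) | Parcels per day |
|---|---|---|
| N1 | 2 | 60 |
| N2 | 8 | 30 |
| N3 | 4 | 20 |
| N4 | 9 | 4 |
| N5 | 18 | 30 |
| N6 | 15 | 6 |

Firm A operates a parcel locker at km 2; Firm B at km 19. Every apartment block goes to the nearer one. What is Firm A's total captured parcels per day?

114

The indifferent point is the midpoint (2+19)/2 = 10.5; apartment blocks left of it (closer to Firm A at 2) go to Firm A, those right go to Firm B.
  N1 at 2 (w=60) → Firm A
  N3 at 4 (w=20) → Firm A
  N2 at 8 (w=30) → Firm A
  N4 at 9 (w=4) → Firm A
  N6 at 15 (w=6) → Firm B
  N5 at 18 (w=30) → Firm B
Firm A captures 114; Firm B captures 36.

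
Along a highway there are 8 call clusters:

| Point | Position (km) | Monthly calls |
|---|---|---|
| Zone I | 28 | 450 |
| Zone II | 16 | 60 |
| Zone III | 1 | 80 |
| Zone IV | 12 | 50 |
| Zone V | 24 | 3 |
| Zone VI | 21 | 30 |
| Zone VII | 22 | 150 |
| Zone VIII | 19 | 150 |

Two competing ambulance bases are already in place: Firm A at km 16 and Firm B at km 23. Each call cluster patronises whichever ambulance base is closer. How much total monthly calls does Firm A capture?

340

The indifferent point is the midpoint (16+23)/2 = 19.5; call clusters left of it (closer to Firm A at 16) go to Firm A, those right go to Firm B.
  Zone III at 1 (w=80) → Firm A
  Zone IV at 12 (w=50) → Firm A
  Zone II at 16 (w=60) → Firm A
  Zone VIII at 19 (w=150) → Firm A
  Zone VI at 21 (w=30) → Firm B
  Zone VII at 22 (w=150) → Firm B
  Zone V at 24 (w=3) → Firm B
  Zone I at 28 (w=450) → Firm B
Firm A captures 340; Firm B captures 633.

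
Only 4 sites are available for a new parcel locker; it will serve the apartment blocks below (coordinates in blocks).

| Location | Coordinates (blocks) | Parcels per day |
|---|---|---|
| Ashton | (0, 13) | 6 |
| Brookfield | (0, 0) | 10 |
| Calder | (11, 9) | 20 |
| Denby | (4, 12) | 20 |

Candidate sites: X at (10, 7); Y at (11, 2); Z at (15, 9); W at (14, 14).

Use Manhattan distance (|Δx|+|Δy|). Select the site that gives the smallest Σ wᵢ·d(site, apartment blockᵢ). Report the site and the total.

Total weighted distance at each candidate:
  X (10, 7): total = 546
  Y (11, 2): total = 742
  Z (15, 9): total = 714
  W (14, 14): total = 770
Minimum is at X with total 546 blocks.

X, total 546 blocks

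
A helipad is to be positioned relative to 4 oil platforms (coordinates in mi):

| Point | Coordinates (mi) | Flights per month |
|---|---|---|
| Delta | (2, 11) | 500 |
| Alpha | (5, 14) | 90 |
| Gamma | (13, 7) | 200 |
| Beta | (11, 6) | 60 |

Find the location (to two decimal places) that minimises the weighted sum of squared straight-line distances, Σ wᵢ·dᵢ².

The minimiser of Σwᵢ‖p−pᵢ‖² is the weighted centroid p* = (Σwᵢpᵢ)/(Σwᵢ).
Σwᵢ = 850.
Σwᵢxᵢ = 500·2 + 90·5 + 200·13 + 60·11 = 4710.
Σwᵢyᵢ = 500·11 + 90·14 + 200·7 + 60·6 = 8520.
x* = 4710/850 = 5.54, y* = 8520/850 = 10.02.

(5.54, 10.02)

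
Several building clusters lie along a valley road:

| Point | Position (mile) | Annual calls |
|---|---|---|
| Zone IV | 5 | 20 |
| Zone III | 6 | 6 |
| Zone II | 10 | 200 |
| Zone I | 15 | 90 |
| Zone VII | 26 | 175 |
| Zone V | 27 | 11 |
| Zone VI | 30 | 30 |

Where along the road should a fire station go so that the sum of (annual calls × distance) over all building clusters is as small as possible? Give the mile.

x = 15

For a sum of weighted absolute distances on a line, the optimum is the weighted median (not the mean). Total weight W = 532; half-weight = 266.
Sort by position and accumulate weight:
  mile 5 (Zone IV, w=20) → cum 20
  mile 6 (Zone III, w=6) → cum 26
  mile 10 (Zone II, w=200) → cum 226
  mile 15 (Zone I, w=90) → cum 316  ≥ 266 → median here
  mile 26 (Zone VII, w=175) → cum 491
  mile 27 (Zone V, w=11) → cum 502
  mile 30 (Zone VI, w=30) → cum 532
Optimal location: mile 15.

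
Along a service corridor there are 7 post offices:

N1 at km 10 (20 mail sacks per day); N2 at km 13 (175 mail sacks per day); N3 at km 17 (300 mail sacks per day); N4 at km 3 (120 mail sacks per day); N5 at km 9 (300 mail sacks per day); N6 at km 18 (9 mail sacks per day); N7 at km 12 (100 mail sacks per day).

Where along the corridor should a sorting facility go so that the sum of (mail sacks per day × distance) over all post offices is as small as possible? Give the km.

For a sum of weighted absolute distances on a line, the optimum is the weighted median (not the mean). Total weight W = 1024; half-weight = 512.
Sort by position and accumulate weight:
  km 3 (N4, w=120) → cum 120
  km 9 (N5, w=300) → cum 420
  km 10 (N1, w=20) → cum 440
  km 12 (N7, w=100) → cum 540  ≥ 512 → median here
  km 13 (N2, w=175) → cum 715
  km 17 (N3, w=300) → cum 1015
  km 18 (N6, w=9) → cum 1024
Optimal location: km 12.

x = 12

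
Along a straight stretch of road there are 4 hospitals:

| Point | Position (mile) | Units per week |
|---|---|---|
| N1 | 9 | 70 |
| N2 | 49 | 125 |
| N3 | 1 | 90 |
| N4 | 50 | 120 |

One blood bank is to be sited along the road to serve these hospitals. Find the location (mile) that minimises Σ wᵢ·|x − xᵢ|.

x = 49

For a sum of weighted absolute distances on a line, the optimum is the weighted median (not the mean). Total weight W = 405; half-weight = 202.5.
Sort by position and accumulate weight:
  mile 1 (N3, w=90) → cum 90
  mile 9 (N1, w=70) → cum 160
  mile 49 (N2, w=125) → cum 285  ≥ 202.5 → median here
  mile 50 (N4, w=120) → cum 405
Optimal location: mile 49.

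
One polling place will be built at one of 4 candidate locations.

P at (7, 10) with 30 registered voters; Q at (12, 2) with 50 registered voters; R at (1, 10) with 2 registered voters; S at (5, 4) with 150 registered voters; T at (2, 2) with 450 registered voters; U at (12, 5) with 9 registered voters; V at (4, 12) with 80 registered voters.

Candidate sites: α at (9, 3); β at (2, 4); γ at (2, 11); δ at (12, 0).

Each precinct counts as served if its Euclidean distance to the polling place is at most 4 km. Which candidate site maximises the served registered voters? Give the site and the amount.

β, covering 600

Coverage radius r = 4 km; a point is covered iff (Δx)²+(Δy)² ≤ 4² = 16.
  α (9, 3): covers {Q, U} → 59
  β (2, 4): covers {S, T} → 600
  γ (2, 11): covers {R, V} → 82
  δ (12, 0): covers {Q} → 50
Maximum coverage at β: 600 registered voters.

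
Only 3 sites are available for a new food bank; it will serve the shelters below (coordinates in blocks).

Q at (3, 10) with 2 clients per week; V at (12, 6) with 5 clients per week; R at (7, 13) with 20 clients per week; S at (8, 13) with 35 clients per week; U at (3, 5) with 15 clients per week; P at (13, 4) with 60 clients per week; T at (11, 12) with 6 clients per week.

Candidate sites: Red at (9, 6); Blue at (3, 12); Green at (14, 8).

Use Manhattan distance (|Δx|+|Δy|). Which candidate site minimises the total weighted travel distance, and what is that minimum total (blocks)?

Total weighted distance at each candidate:
  Red (9, 6): total = 1008
  Blue (3, 12): total = 1622
  Green (14, 8): total = 1223
Minimum is at Red with total 1008 blocks.

Red, total 1008 blocks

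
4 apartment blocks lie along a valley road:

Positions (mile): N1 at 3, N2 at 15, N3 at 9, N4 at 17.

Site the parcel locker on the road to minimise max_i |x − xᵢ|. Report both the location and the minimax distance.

The 1-center on a line is the midpoint of the two extreme points: leftmost at 3, rightmost at 17.
Optimal location = (3 + 17)/2 = 10; maximum distance = (17 − 3)/2 = 7.

location 10, max distance 7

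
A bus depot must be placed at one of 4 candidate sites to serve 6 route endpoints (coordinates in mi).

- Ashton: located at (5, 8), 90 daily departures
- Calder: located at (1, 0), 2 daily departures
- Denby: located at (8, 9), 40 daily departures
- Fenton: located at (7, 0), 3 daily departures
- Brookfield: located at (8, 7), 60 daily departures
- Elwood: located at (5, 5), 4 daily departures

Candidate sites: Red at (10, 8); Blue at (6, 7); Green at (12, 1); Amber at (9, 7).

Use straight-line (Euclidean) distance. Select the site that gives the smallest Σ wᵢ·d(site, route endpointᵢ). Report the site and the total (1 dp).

Total weighted distance at each candidate:
  Red (10, 8): total = 746.6
  Blue (6, 7): total = 407.8
  Green (12, 1): total = 1751.0
  Amber (9, 7): total = 581.5
Minimum is at Blue with total 407.8 mi.

Blue, total 407.8 mi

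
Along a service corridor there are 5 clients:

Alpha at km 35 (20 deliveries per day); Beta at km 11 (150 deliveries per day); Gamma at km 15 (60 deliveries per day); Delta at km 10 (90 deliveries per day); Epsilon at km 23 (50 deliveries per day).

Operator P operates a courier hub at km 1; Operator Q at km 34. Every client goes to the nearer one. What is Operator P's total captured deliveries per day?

The indifferent point is the midpoint (1+34)/2 = 17.5; clients left of it (closer to Operator P at 1) go to Operator P, those right go to Operator Q.
  Delta at 10 (w=90) → Operator P
  Beta at 11 (w=150) → Operator P
  Gamma at 15 (w=60) → Operator P
  Epsilon at 23 (w=50) → Operator Q
  Alpha at 35 (w=20) → Operator Q
Operator P captures 300; Operator Q captures 70.

300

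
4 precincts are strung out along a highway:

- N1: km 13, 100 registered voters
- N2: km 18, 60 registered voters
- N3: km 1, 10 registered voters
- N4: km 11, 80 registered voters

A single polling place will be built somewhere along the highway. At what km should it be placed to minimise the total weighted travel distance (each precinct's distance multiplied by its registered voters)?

For a sum of weighted absolute distances on a line, the optimum is the weighted median (not the mean). Total weight W = 250; half-weight = 125.
Sort by position and accumulate weight:
  km 1 (N3, w=10) → cum 10
  km 11 (N4, w=80) → cum 90
  km 13 (N1, w=100) → cum 190  ≥ 125 → median here
  km 18 (N2, w=60) → cum 250
Optimal location: km 13.

x = 13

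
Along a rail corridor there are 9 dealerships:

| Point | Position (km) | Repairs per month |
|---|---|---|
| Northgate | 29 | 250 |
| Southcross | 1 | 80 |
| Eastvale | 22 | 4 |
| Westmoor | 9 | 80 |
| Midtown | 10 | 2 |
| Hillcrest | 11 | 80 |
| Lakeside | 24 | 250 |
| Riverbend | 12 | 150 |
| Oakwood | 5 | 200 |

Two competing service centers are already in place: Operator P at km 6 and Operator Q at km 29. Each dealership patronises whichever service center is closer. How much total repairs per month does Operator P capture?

592

The indifferent point is the midpoint (6+29)/2 = 17.5; dealerships left of it (closer to Operator P at 6) go to Operator P, those right go to Operator Q.
  Southcross at 1 (w=80) → Operator P
  Oakwood at 5 (w=200) → Operator P
  Westmoor at 9 (w=80) → Operator P
  Midtown at 10 (w=2) → Operator P
  Hillcrest at 11 (w=80) → Operator P
  Riverbend at 12 (w=150) → Operator P
  Eastvale at 22 (w=4) → Operator Q
  Lakeside at 24 (w=250) → Operator Q
  Northgate at 29 (w=250) → Operator Q
Operator P captures 592; Operator Q captures 504.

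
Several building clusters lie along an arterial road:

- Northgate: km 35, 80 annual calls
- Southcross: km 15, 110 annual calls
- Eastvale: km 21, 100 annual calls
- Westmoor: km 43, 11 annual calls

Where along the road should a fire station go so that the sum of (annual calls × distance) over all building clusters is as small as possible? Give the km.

For a sum of weighted absolute distances on a line, the optimum is the weighted median (not the mean). Total weight W = 301; half-weight = 150.5.
Sort by position and accumulate weight:
  km 15 (Southcross, w=110) → cum 110
  km 21 (Eastvale, w=100) → cum 210  ≥ 150.5 → median here
  km 35 (Northgate, w=80) → cum 290
  km 43 (Westmoor, w=11) → cum 301
Optimal location: km 21.

x = 21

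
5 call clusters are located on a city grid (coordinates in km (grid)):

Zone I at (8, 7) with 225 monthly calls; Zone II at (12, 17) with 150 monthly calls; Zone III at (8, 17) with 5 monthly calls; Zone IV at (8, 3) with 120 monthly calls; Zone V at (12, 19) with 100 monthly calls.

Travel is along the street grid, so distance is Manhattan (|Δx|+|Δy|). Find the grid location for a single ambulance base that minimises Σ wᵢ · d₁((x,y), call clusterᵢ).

Manhattan distance separates: Σwᵢ(|x−xᵢ|+|y−yᵢ|) = Σwᵢ|x−xᵢ| + Σwᵢ|y−yᵢ|, so x and y are optimised independently as 1-D weighted medians.
Total weight W = 600; half = 300.
x-coordinate, sorted with cumulative weight:
  x=8 (Zone I, w=225) cum 225
  x=8 (Zone III, w=5) cum 230
  x=8 (Zone IV, w=120) cum 350  ← median
  x=12 (Zone II, w=150) cum 500
  x=12 (Zone V, w=100) cum 600
⇒ x* = 8
y-coordinate, sorted with cumulative weight:
  y=3 (Zone IV, w=120) cum 120
  y=7 (Zone I, w=225) cum 345  ← median
  y=17 (Zone II, w=150) cum 495
  y=17 (Zone III, w=5) cum 500
  y=19 (Zone V, w=100) cum 600
⇒ y* = 7

(8, 7)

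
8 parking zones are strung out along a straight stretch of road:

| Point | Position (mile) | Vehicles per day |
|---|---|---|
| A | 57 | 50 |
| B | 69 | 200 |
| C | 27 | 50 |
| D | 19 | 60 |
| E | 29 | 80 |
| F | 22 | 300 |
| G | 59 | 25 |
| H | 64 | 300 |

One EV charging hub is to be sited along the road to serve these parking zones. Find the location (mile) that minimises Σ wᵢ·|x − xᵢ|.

x = 57

For a sum of weighted absolute distances on a line, the optimum is the weighted median (not the mean). Total weight W = 1065; half-weight = 532.5.
Sort by position and accumulate weight:
  mile 19 (D, w=60) → cum 60
  mile 22 (F, w=300) → cum 360
  mile 27 (C, w=50) → cum 410
  mile 29 (E, w=80) → cum 490
  mile 57 (A, w=50) → cum 540  ≥ 532.5 → median here
  mile 59 (G, w=25) → cum 565
  mile 64 (H, w=300) → cum 865
  mile 69 (B, w=200) → cum 1065
Optimal location: mile 57.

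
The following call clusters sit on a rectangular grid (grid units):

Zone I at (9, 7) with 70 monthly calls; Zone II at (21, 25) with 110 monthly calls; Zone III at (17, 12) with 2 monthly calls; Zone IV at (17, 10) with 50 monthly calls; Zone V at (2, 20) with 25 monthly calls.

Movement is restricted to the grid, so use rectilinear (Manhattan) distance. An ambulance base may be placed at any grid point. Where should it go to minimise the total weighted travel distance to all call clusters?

(17, 20)

Manhattan distance separates: Σwᵢ(|x−xᵢ|+|y−yᵢ|) = Σwᵢ|x−xᵢ| + Σwᵢ|y−yᵢ|, so x and y are optimised independently as 1-D weighted medians.
Total weight W = 257; half = 128.5.
x-coordinate, sorted with cumulative weight:
  x=2 (Zone V, w=25) cum 25
  x=9 (Zone I, w=70) cum 95
  x=17 (Zone III, w=2) cum 97
  x=17 (Zone IV, w=50) cum 147  ← median
  x=21 (Zone II, w=110) cum 257
⇒ x* = 17
y-coordinate, sorted with cumulative weight:
  y=7 (Zone I, w=70) cum 70
  y=10 (Zone IV, w=50) cum 120
  y=12 (Zone III, w=2) cum 122
  y=20 (Zone V, w=25) cum 147  ← median
  y=25 (Zone II, w=110) cum 257
⇒ y* = 20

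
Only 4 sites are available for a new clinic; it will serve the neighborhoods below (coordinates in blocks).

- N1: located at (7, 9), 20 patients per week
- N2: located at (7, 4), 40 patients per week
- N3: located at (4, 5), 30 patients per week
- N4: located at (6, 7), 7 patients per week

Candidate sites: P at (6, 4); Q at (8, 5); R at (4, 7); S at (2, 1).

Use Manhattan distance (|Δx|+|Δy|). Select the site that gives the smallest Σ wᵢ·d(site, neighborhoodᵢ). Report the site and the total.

Total weighted distance at each candidate:
  P (6, 4): total = 271
  Q (8, 5): total = 328
  R (4, 7): total = 414
  S (2, 1): total = 830
Minimum is at P with total 271 blocks.

P, total 271 blocks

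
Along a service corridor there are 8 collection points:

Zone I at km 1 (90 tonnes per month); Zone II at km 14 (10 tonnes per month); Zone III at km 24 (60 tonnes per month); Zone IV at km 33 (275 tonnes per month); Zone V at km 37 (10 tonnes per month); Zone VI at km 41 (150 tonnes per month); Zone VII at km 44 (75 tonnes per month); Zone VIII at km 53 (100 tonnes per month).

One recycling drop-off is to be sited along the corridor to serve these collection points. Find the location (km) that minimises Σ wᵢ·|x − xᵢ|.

For a sum of weighted absolute distances on a line, the optimum is the weighted median (not the mean). Total weight W = 770; half-weight = 385.
Sort by position and accumulate weight:
  km 1 (Zone I, w=90) → cum 90
  km 14 (Zone II, w=10) → cum 100
  km 24 (Zone III, w=60) → cum 160
  km 33 (Zone IV, w=275) → cum 435  ≥ 385 → median here
  km 37 (Zone V, w=10) → cum 445
  km 41 (Zone VI, w=150) → cum 595
  km 44 (Zone VII, w=75) → cum 670
  km 53 (Zone VIII, w=100) → cum 770
Optimal location: km 33.

x = 33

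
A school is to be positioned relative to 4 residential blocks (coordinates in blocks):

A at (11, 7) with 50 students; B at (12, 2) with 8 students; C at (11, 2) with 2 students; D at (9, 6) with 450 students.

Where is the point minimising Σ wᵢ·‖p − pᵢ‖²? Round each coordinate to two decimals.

The minimiser of Σwᵢ‖p−pᵢ‖² is the weighted centroid p* = (Σwᵢpᵢ)/(Σwᵢ).
Σwᵢ = 510.
Σwᵢxᵢ = 50·11 + 8·12 + 2·11 + 450·9 = 4718.
Σwᵢyᵢ = 50·7 + 8·2 + 2·2 + 450·6 = 3070.
x* = 4718/510 = 9.25, y* = 3070/510 = 6.02.

(9.25, 6.02)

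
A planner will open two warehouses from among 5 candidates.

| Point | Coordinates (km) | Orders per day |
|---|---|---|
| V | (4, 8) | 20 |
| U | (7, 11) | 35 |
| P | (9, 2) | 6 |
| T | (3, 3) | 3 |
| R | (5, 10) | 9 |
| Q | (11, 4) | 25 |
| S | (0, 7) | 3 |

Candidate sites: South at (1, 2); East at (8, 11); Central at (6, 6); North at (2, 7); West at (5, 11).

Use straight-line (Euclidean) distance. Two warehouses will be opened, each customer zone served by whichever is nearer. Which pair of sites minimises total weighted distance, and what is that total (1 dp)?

{East, Central}, total 315.6

Evaluate every pair (each demand assigned to the nearer of the two):
  {East, Central}: total = 315.6
  {Central, West}: total = 331.2
  {East, North}: total = 368.6
  {East, West}: total = 395.9
  {South, East}: total = 423.9
  {North, West}: total = 424.2
  {South, West}: total = 442.7
  {Central, North}: total = 443.3
  {South, Central}: total = 458.8
  {South, North}: total = 604.9
Best pair: {East, Central} with total 315.6.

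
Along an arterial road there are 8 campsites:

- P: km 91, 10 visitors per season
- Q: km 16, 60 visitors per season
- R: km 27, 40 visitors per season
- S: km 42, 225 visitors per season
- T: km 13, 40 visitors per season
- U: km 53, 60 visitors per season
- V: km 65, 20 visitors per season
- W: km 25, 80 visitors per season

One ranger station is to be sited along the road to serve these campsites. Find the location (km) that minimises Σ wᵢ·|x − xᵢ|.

For a sum of weighted absolute distances on a line, the optimum is the weighted median (not the mean). Total weight W = 535; half-weight = 267.5.
Sort by position and accumulate weight:
  km 13 (T, w=40) → cum 40
  km 16 (Q, w=60) → cum 100
  km 25 (W, w=80) → cum 180
  km 27 (R, w=40) → cum 220
  km 42 (S, w=225) → cum 445  ≥ 267.5 → median here
  km 53 (U, w=60) → cum 505
  km 65 (V, w=20) → cum 525
  km 91 (P, w=10) → cum 535
Optimal location: km 42.

x = 42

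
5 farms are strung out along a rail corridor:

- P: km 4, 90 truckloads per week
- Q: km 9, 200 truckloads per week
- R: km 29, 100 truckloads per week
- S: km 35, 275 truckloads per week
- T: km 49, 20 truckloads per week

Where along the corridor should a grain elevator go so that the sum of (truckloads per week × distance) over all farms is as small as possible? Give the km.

For a sum of weighted absolute distances on a line, the optimum is the weighted median (not the mean). Total weight W = 685; half-weight = 342.5.
Sort by position and accumulate weight:
  km 4 (P, w=90) → cum 90
  km 9 (Q, w=200) → cum 290
  km 29 (R, w=100) → cum 390  ≥ 342.5 → median here
  km 35 (S, w=275) → cum 665
  km 49 (T, w=20) → cum 685
Optimal location: km 29.

x = 29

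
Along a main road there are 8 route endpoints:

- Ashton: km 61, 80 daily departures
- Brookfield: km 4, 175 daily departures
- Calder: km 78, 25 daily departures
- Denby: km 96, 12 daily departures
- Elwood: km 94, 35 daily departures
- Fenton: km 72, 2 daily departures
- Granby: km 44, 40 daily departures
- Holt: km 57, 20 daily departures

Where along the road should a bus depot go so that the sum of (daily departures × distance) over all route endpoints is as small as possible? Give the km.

For a sum of weighted absolute distances on a line, the optimum is the weighted median (not the mean). Total weight W = 389; half-weight = 194.5.
Sort by position and accumulate weight:
  km 4 (Brookfield, w=175) → cum 175
  km 44 (Granby, w=40) → cum 215  ≥ 194.5 → median here
  km 57 (Holt, w=20) → cum 235
  km 61 (Ashton, w=80) → cum 315
  km 72 (Fenton, w=2) → cum 317
  km 78 (Calder, w=25) → cum 342
  km 94 (Elwood, w=35) → cum 377
  km 96 (Denby, w=12) → cum 389
Optimal location: km 44.

x = 44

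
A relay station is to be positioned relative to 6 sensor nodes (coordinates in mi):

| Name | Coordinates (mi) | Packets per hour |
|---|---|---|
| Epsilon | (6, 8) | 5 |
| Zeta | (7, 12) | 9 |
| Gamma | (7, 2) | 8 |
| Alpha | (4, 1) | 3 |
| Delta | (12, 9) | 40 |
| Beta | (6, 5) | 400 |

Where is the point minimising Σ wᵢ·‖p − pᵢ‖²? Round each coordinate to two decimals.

(6.54, 5.43)

The minimiser of Σwᵢ‖p−pᵢ‖² is the weighted centroid p* = (Σwᵢpᵢ)/(Σwᵢ).
Σwᵢ = 465.
Σwᵢxᵢ = 5·6 + 9·7 + 8·7 + 3·4 + 40·12 + 400·6 = 3041.
Σwᵢyᵢ = 5·8 + 9·12 + 8·2 + 3·1 + 40·9 + 400·5 = 2527.
x* = 3041/465 = 6.54, y* = 2527/465 = 5.43.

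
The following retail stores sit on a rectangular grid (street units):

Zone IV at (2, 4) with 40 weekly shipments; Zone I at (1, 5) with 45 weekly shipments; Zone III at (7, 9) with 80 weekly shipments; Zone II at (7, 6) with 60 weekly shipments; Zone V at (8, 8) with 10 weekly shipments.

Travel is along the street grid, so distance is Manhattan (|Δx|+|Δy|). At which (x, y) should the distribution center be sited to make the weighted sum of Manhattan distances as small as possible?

Manhattan distance separates: Σwᵢ(|x−xᵢ|+|y−yᵢ|) = Σwᵢ|x−xᵢ| + Σwᵢ|y−yᵢ|, so x and y are optimised independently as 1-D weighted medians.
Total weight W = 235; half = 117.5.
x-coordinate, sorted with cumulative weight:
  x=1 (Zone I, w=45) cum 45
  x=2 (Zone IV, w=40) cum 85
  x=7 (Zone III, w=80) cum 165  ← median
  x=7 (Zone II, w=60) cum 225
  x=8 (Zone V, w=10) cum 235
⇒ x* = 7
y-coordinate, sorted with cumulative weight:
  y=4 (Zone IV, w=40) cum 40
  y=5 (Zone I, w=45) cum 85
  y=6 (Zone II, w=60) cum 145  ← median
  y=8 (Zone V, w=10) cum 155
  y=9 (Zone III, w=80) cum 235
⇒ y* = 6

(7, 6)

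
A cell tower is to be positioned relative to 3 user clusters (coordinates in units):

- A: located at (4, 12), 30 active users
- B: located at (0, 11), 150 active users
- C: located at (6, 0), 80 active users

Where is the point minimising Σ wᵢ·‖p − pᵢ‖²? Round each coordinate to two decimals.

The minimiser of Σwᵢ‖p−pᵢ‖² is the weighted centroid p* = (Σwᵢpᵢ)/(Σwᵢ).
Σwᵢ = 260.
Σwᵢxᵢ = 30·4 + 150·0 + 80·6 = 600.
Σwᵢyᵢ = 30·12 + 150·11 + 80·0 = 2010.
x* = 600/260 = 2.31, y* = 2010/260 = 7.73.

(2.31, 7.73)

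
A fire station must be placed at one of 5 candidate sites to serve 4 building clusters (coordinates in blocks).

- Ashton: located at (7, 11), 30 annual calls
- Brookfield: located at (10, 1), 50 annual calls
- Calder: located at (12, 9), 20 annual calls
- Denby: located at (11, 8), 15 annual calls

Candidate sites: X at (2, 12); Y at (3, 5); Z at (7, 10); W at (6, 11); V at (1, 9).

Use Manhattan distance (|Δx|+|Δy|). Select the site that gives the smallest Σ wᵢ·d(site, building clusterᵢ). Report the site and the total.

Z, total 840 blocks

Total weighted distance at each candidate:
  X (2, 12): total = 1585
  Y (3, 5): total = 1275
  Z (7, 10): total = 840
  W (6, 11): total = 1010
  V (1, 9): total = 1475
Minimum is at Z with total 840 blocks.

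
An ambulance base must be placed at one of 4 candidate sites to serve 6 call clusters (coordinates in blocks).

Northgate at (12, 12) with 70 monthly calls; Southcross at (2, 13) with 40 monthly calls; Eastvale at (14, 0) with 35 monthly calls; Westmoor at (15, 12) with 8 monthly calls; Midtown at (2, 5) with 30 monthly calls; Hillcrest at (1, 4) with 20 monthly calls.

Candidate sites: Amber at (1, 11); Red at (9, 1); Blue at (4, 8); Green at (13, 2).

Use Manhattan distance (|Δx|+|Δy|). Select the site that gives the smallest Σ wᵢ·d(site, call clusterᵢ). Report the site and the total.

Total weighted distance at each candidate:
  Amber (1, 11): total = 2270
  Red (9, 1): total = 2636
  Blue (4, 8): total = 2160
  Green (13, 2): total = 2551
Minimum is at Blue with total 2160 blocks.

Blue, total 2160 blocks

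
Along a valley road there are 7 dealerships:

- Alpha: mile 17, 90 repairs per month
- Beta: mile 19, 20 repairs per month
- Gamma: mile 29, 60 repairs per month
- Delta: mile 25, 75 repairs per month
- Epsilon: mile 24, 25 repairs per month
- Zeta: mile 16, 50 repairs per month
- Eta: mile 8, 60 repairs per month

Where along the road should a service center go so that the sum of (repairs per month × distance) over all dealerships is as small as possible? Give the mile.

For a sum of weighted absolute distances on a line, the optimum is the weighted median (not the mean). Total weight W = 380; half-weight = 190.
Sort by position and accumulate weight:
  mile 8 (Eta, w=60) → cum 60
  mile 16 (Zeta, w=50) → cum 110
  mile 17 (Alpha, w=90) → cum 200  ≥ 190 → median here
  mile 19 (Beta, w=20) → cum 220
  mile 24 (Epsilon, w=25) → cum 245
  mile 25 (Delta, w=75) → cum 320
  mile 29 (Gamma, w=60) → cum 380
Optimal location: mile 17.

x = 17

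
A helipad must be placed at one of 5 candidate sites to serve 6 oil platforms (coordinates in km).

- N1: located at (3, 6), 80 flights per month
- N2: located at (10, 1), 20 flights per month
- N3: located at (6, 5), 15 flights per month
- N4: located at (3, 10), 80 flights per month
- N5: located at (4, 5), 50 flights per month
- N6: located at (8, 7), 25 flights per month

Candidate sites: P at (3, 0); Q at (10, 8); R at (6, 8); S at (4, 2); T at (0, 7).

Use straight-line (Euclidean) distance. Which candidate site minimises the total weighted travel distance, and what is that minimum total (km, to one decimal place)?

Total weighted distance at each candidate:
  P (3, 0): total = 1978.9
  Q (10, 8): total = 1771.1
  R (6, 8): total = 1019.3
  S (4, 2): total = 1460.6
  T (0, 7): total = 1344.1
Minimum is at R with total 1019.3 km.

R, total 1019.3 km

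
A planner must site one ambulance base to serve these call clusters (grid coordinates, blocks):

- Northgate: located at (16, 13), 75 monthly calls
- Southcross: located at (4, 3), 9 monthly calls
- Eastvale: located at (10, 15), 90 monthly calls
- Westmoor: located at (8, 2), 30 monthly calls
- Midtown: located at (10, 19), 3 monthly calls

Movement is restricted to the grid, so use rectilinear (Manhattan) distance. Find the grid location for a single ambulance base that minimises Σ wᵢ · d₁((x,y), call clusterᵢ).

(10, 13)

Manhattan distance separates: Σwᵢ(|x−xᵢ|+|y−yᵢ|) = Σwᵢ|x−xᵢ| + Σwᵢ|y−yᵢ|, so x and y are optimised independently as 1-D weighted medians.
Total weight W = 207; half = 103.5.
x-coordinate, sorted with cumulative weight:
  x=4 (Southcross, w=9) cum 9
  x=8 (Westmoor, w=30) cum 39
  x=10 (Eastvale, w=90) cum 129  ← median
  x=10 (Midtown, w=3) cum 132
  x=16 (Northgate, w=75) cum 207
⇒ x* = 10
y-coordinate, sorted with cumulative weight:
  y=2 (Westmoor, w=30) cum 30
  y=3 (Southcross, w=9) cum 39
  y=13 (Northgate, w=75) cum 114  ← median
  y=15 (Eastvale, w=90) cum 204
  y=19 (Midtown, w=3) cum 207
⇒ y* = 13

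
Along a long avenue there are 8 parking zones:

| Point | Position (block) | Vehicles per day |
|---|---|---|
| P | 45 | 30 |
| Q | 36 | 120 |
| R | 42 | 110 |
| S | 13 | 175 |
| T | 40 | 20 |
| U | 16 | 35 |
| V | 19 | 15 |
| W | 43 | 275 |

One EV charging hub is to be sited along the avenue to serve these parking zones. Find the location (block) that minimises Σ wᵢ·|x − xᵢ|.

x = 42

For a sum of weighted absolute distances on a line, the optimum is the weighted median (not the mean). Total weight W = 780; half-weight = 390.
Sort by position and accumulate weight:
  block 13 (S, w=175) → cum 175
  block 16 (U, w=35) → cum 210
  block 19 (V, w=15) → cum 225
  block 36 (Q, w=120) → cum 345
  block 40 (T, w=20) → cum 365
  block 42 (R, w=110) → cum 475  ≥ 390 → median here
  block 43 (W, w=275) → cum 750
  block 45 (P, w=30) → cum 780
Optimal location: block 42.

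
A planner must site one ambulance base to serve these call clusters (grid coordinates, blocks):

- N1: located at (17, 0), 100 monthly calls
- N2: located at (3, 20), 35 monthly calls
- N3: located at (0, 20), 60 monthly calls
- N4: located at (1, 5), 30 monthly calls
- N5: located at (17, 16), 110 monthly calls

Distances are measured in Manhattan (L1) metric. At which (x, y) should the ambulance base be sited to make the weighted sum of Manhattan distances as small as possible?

(17, 16)

Manhattan distance separates: Σwᵢ(|x−xᵢ|+|y−yᵢ|) = Σwᵢ|x−xᵢ| + Σwᵢ|y−yᵢ|, so x and y are optimised independently as 1-D weighted medians.
Total weight W = 335; half = 167.5.
x-coordinate, sorted with cumulative weight:
  x=0 (N3, w=60) cum 60
  x=1 (N4, w=30) cum 90
  x=3 (N2, w=35) cum 125
  x=17 (N1, w=100) cum 225  ← median
  x=17 (N5, w=110) cum 335
⇒ x* = 17
y-coordinate, sorted with cumulative weight:
  y=0 (N1, w=100) cum 100
  y=5 (N4, w=30) cum 130
  y=16 (N5, w=110) cum 240  ← median
  y=20 (N2, w=35) cum 275
  y=20 (N3, w=60) cum 335
⇒ y* = 16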